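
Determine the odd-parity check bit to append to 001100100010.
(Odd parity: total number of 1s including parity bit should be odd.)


Number of 1s in data: 4
Parity bit: 1

1


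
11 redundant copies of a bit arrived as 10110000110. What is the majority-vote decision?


Ones: 5 out of 11
Threshold: 6

0 (5/11 voted 1)


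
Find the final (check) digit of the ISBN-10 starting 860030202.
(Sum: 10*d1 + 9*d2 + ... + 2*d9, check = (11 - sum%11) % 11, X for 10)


Weighted sum: 164
164 mod 11 = 10

Check digit: 1


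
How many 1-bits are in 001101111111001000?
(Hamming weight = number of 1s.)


Counting 1s in 001101111111001000

10


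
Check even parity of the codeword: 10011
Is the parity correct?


Number of 1s: 3

No, parity error (3 ones)


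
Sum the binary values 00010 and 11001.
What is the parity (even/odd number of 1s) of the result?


00010 = 2
11001 = 25
Sum = 27 = 11011
1s count = 4

even parity (4 ones in 11011)


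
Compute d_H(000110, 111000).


XOR: 111110
Count of 1s: 5

5


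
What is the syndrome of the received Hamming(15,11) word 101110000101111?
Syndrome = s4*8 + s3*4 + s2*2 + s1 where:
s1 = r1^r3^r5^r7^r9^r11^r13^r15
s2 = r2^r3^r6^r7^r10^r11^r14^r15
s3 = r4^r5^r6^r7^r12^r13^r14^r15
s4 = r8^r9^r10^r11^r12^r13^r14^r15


s1=1, s2=0, s3=0, s4=1

Syndrome = 9 (error at position 9)


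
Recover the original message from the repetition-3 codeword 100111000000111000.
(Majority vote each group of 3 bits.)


Groups: 100, 111, 000, 000, 111, 000
Majority votes: 010010

010010


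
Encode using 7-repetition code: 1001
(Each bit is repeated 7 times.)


Each bit -> 7 copies

1111111000000000000001111111


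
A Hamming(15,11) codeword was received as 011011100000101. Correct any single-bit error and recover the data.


Syndrome = 7: error at position 7

Data: 11100000101 (corrected bit 7)


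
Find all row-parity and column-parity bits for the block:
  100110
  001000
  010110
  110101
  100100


Row parities: 11100
Column parities: 101001

Row P: 11100, Col P: 101001, Corner: 1


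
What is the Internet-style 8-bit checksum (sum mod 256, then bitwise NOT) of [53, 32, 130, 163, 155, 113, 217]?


Sum = 863 mod 256 = 95
Complement = 160

160


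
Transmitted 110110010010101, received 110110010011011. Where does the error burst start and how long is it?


XOR: 000000000001110

Burst at position 11, length 3


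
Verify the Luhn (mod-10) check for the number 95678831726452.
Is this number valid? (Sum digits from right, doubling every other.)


Luhn sum = 63
63 mod 10 = 3

Invalid (Luhn sum mod 10 = 3)


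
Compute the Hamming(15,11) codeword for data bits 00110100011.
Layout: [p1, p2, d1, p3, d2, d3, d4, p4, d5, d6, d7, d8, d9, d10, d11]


Parity bits: p1=0, p2=1, p3=0, p4=1

010001110100011


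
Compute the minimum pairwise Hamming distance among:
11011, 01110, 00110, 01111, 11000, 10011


Comparing all pairs, minimum distance: 1
Can detect 0 errors, correct 0 errors

1


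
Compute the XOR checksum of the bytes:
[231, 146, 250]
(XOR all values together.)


XOR chain: 231 ^ 146 ^ 250 = 143

143


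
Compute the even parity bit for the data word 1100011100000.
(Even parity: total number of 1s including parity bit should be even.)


Number of 1s in data: 5
Parity bit: 1

1


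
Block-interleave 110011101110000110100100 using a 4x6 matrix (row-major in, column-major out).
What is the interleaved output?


Matrix:
  110011
  101110
  000110
  100100
Read columns: 110110000100011111101000

110110000100011111101000


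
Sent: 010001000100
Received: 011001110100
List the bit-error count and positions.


XOR: 001000110000

3 error(s) at position(s): 2, 6, 7


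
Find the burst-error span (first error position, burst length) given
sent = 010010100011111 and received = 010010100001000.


XOR: 000000000010111

Burst at position 10, length 5


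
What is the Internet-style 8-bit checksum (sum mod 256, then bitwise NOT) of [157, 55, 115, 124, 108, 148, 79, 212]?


Sum = 998 mod 256 = 230
Complement = 25

25


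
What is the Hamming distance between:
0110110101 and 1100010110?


XOR: 1010100011
Count of 1s: 5

5


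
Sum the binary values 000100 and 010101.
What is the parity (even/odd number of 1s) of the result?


000100 = 4
010101 = 21
Sum = 25 = 11001
1s count = 3

odd parity (3 ones in 11001)


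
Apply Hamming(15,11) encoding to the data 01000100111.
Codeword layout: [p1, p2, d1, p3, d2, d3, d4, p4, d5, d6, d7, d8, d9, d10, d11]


Parity bits: p1=1, p2=1, p3=0, p4=0

110010000100111


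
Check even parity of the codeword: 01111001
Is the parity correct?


Number of 1s: 5

No, parity error (5 ones)


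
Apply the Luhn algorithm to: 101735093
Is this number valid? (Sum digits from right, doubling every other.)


Luhn sum = 23
23 mod 10 = 3

Invalid (Luhn sum mod 10 = 3)


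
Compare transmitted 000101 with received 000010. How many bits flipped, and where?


XOR: 000111

3 error(s) at position(s): 3, 4, 5


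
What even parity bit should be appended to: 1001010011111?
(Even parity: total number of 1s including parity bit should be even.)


Number of 1s in data: 8
Parity bit: 0

0


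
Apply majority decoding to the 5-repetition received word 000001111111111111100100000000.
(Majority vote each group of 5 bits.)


Groups: 00000, 11111, 11111, 11110, 01000, 00000
Majority votes: 011100

011100


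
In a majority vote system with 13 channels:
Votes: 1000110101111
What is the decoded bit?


Ones: 8 out of 13
Threshold: 7

1 (8/13 voted 1)


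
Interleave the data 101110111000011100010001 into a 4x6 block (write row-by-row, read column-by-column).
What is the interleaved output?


Matrix:
  101110
  111000
  011100
  010001
Read columns: 110001111110101010000001

110001111110101010000001


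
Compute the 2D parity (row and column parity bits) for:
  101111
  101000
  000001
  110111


Row parities: 1011
Column parities: 110001

Row P: 1011, Col P: 110001, Corner: 1


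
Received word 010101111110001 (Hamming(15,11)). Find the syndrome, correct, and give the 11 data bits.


Syndrome = 8: error at position 8

Data: 00111110001 (corrected bit 8)


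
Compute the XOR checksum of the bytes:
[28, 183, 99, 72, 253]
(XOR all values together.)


XOR chain: 28 ^ 183 ^ 99 ^ 72 ^ 253 = 125

125


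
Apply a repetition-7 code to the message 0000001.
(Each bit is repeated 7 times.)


Each bit -> 7 copies

0000000000000000000000000000000000000000001111111


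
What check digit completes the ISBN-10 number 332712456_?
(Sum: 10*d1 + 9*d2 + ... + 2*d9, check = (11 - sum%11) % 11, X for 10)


Weighted sum: 181
181 mod 11 = 5

Check digit: 6


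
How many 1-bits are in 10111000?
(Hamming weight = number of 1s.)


Counting 1s in 10111000

4


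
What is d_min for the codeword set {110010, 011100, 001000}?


Comparing all pairs, minimum distance: 2
Can detect 1 errors, correct 0 errors

2


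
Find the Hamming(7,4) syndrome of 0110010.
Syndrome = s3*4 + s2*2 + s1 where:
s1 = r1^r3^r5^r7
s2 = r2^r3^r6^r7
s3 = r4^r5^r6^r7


s1=1, s2=1, s3=1

Syndrome = 7 (error at position 7)


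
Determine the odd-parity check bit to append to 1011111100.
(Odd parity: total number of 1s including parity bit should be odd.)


Number of 1s in data: 7
Parity bit: 0

0


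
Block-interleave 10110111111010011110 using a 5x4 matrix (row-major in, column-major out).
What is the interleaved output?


Matrix:
  1011
  0111
  1110
  1001
  1110
Read columns: 10111011011110111010

10111011011110111010


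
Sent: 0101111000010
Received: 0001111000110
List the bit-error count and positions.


XOR: 0100000000100

2 error(s) at position(s): 1, 10


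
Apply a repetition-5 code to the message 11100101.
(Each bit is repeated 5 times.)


Each bit -> 5 copies

1111111111111110000000000111110000011111


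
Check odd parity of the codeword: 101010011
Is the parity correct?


Number of 1s: 5

Yes, parity is correct (5 ones)


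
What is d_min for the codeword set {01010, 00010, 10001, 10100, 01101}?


Comparing all pairs, minimum distance: 1
Can detect 0 errors, correct 0 errors

1


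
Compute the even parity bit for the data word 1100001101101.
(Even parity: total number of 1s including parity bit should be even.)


Number of 1s in data: 7
Parity bit: 1

1


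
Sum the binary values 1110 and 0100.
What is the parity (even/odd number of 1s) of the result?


1110 = 14
0100 = 4
Sum = 18 = 10010
1s count = 2

even parity (2 ones in 10010)


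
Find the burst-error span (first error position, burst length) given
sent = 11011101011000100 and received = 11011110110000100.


XOR: 00000011101000000

Burst at position 6, length 5


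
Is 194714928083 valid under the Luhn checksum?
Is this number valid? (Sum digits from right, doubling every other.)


Luhn sum = 60
60 mod 10 = 0

Valid (Luhn sum mod 10 = 0)


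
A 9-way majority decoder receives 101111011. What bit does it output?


Ones: 7 out of 9
Threshold: 5

1 (7/9 voted 1)


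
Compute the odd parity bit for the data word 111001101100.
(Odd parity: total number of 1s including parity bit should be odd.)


Number of 1s in data: 7
Parity bit: 0

0


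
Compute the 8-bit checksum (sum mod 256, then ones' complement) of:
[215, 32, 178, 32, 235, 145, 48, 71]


Sum = 956 mod 256 = 188
Complement = 67

67


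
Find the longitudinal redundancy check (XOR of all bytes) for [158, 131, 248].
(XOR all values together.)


XOR chain: 158 ^ 131 ^ 248 = 229

229


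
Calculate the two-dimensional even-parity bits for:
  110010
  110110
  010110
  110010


Row parities: 1011
Column parities: 100000

Row P: 1011, Col P: 100000, Corner: 1


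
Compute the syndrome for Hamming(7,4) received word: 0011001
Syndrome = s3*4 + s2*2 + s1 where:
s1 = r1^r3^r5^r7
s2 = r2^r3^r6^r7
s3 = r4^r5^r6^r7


s1=0, s2=0, s3=0

Syndrome = 0 (no error)


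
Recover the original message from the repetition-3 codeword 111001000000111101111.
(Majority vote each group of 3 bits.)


Groups: 111, 001, 000, 000, 111, 101, 111
Majority votes: 1000111

1000111


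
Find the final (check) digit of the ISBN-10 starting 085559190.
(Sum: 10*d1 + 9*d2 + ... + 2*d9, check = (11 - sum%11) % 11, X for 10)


Weighted sum: 253
253 mod 11 = 0

Check digit: 0


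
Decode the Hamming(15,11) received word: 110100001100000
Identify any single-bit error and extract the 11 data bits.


Syndrome = 4: error at position 4

Data: 00001100000 (corrected bit 4)


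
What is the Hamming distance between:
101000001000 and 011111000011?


XOR: 110111001011
Count of 1s: 8

8


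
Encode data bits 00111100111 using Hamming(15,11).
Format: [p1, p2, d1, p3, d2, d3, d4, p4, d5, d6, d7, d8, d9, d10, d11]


Parity bits: p1=0, p2=1, p3=1, p4=1

010101111100111


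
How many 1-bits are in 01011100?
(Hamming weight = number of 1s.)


Counting 1s in 01011100

4


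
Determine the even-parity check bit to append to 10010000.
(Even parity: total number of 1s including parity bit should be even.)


Number of 1s in data: 2
Parity bit: 0

0


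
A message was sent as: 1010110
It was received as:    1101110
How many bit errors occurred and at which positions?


XOR: 0111000

3 error(s) at position(s): 1, 2, 3


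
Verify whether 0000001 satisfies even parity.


Number of 1s: 1

No, parity error (1 ones)


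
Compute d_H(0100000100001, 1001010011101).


XOR: 1101010111100
Count of 1s: 8

8


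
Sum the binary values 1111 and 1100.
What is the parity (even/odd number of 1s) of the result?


1111 = 15
1100 = 12
Sum = 27 = 11011
1s count = 4

even parity (4 ones in 11011)


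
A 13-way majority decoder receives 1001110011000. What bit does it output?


Ones: 6 out of 13
Threshold: 7

0 (6/13 voted 1)


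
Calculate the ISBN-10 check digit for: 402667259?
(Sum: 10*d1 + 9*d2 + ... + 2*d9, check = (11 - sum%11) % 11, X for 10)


Weighted sum: 210
210 mod 11 = 1

Check digit: X


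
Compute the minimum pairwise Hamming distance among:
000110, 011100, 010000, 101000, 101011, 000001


Comparing all pairs, minimum distance: 2
Can detect 1 errors, correct 0 errors

2


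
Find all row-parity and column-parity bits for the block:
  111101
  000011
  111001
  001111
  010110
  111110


Row parities: 100011
Column parities: 100000

Row P: 100011, Col P: 100000, Corner: 1


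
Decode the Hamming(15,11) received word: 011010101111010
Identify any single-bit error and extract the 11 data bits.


Syndrome = 9: error at position 9

Data: 11010111010 (corrected bit 9)


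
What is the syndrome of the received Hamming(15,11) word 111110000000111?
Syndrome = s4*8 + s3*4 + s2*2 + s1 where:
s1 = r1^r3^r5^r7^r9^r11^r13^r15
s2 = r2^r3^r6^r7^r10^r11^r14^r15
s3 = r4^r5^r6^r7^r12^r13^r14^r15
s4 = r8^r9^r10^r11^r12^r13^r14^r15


s1=1, s2=0, s3=1, s4=1

Syndrome = 13 (error at position 13)


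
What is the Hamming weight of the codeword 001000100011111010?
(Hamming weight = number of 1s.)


Counting 1s in 001000100011111010

8


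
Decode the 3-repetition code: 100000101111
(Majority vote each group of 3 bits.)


Groups: 100, 000, 101, 111
Majority votes: 0011

0011


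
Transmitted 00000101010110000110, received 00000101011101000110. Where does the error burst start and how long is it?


XOR: 00000000001011000000

Burst at position 10, length 4


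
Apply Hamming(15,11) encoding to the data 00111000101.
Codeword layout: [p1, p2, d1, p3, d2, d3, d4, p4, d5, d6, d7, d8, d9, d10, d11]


Parity bits: p1=0, p2=1, p3=0, p4=1

010001111000101


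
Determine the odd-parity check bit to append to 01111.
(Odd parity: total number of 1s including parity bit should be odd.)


Number of 1s in data: 4
Parity bit: 1

1


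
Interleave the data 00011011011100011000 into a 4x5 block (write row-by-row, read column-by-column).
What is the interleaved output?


Matrix:
  00011
  01101
  11000
  11000
Read columns: 00110111010010001100

00110111010010001100


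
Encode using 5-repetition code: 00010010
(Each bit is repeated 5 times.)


Each bit -> 5 copies

0000000000000001111100000000001111100000


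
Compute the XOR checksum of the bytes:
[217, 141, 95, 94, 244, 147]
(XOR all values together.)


XOR chain: 217 ^ 141 ^ 95 ^ 94 ^ 244 ^ 147 = 50

50


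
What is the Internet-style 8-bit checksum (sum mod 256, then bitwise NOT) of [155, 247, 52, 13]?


Sum = 467 mod 256 = 211
Complement = 44

44


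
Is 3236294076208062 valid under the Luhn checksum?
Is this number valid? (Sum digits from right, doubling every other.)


Luhn sum = 68
68 mod 10 = 8

Invalid (Luhn sum mod 10 = 8)


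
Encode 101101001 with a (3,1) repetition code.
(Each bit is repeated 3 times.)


Each bit -> 3 copies

111000111111000111000000111


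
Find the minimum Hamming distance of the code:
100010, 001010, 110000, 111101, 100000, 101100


Comparing all pairs, minimum distance: 1
Can detect 0 errors, correct 0 errors

1


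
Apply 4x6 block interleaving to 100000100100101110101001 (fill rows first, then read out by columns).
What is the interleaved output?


Matrix:
  100000
  100100
  101110
  101001
Read columns: 111100000011011000100001

111100000011011000100001


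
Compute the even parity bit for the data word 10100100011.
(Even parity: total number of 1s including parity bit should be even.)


Number of 1s in data: 5
Parity bit: 1

1


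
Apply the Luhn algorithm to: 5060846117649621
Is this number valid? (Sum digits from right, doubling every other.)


Luhn sum = 55
55 mod 10 = 5

Invalid (Luhn sum mod 10 = 5)


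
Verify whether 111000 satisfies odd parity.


Number of 1s: 3

Yes, parity is correct (3 ones)


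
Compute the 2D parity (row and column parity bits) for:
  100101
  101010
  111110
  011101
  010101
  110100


Row parities: 111011
Column parities: 001101

Row P: 111011, Col P: 001101, Corner: 1


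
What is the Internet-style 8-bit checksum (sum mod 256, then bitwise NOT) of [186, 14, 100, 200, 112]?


Sum = 612 mod 256 = 100
Complement = 155

155


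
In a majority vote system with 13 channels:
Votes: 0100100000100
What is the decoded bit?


Ones: 3 out of 13
Threshold: 7

0 (3/13 voted 1)


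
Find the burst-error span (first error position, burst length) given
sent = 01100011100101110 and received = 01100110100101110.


XOR: 00000101000000000

Burst at position 5, length 3


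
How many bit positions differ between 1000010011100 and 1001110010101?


XOR: 0001100001001
Count of 1s: 4

4


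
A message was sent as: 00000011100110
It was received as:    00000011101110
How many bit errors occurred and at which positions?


XOR: 00000000001000

1 error(s) at position(s): 10


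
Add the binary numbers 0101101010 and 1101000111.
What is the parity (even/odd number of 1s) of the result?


0101101010 = 362
1101000111 = 839
Sum = 1201 = 10010110001
1s count = 5

odd parity (5 ones in 10010110001)


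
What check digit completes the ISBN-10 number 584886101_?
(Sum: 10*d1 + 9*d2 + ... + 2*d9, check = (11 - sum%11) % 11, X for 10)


Weighted sum: 294
294 mod 11 = 8

Check digit: 3


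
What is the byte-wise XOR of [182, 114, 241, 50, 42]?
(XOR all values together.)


XOR chain: 182 ^ 114 ^ 241 ^ 50 ^ 42 = 45

45


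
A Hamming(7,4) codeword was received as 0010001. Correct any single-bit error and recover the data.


Syndrome = 4: error at position 4

Data: 1001 (corrected bit 4)


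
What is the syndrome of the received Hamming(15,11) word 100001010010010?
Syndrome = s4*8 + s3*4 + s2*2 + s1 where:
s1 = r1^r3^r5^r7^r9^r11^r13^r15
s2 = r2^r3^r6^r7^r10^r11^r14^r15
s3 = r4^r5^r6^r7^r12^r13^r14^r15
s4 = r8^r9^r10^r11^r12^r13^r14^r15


s1=0, s2=1, s3=0, s4=1

Syndrome = 10 (error at position 10)


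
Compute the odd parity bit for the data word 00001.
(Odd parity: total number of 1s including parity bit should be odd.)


Number of 1s in data: 1
Parity bit: 0

0


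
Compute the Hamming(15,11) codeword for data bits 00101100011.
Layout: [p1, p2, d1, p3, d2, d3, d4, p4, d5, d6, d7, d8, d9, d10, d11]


Parity bits: p1=0, p2=0, p3=1, p4=0

000101001100011


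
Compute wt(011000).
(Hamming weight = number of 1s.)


Counting 1s in 011000

2


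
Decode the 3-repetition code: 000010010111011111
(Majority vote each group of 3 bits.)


Groups: 000, 010, 010, 111, 011, 111
Majority votes: 000111

000111


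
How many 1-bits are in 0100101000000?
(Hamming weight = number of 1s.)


Counting 1s in 0100101000000

3


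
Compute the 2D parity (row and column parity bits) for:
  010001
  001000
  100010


Row parities: 010
Column parities: 111011

Row P: 010, Col P: 111011, Corner: 1


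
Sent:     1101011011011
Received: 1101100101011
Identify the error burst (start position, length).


XOR: 0000111110000

Burst at position 4, length 5


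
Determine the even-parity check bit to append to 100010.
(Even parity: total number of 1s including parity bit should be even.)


Number of 1s in data: 2
Parity bit: 0

0


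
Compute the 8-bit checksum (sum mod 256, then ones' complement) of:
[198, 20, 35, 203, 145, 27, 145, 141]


Sum = 914 mod 256 = 146
Complement = 109

109


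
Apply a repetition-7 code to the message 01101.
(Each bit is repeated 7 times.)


Each bit -> 7 copies

00000001111111111111100000001111111


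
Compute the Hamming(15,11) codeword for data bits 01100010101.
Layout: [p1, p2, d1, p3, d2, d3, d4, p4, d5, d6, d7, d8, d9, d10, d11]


Parity bits: p1=0, p2=1, p3=0, p4=1

010011010010101


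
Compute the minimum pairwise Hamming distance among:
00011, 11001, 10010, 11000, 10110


Comparing all pairs, minimum distance: 1
Can detect 0 errors, correct 0 errors

1


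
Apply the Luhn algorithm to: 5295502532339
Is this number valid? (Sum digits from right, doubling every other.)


Luhn sum = 52
52 mod 10 = 2

Invalid (Luhn sum mod 10 = 2)


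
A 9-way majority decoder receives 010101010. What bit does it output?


Ones: 4 out of 9
Threshold: 5

0 (4/9 voted 1)


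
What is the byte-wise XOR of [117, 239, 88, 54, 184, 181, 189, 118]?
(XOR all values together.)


XOR chain: 117 ^ 239 ^ 88 ^ 54 ^ 184 ^ 181 ^ 189 ^ 118 = 50

50


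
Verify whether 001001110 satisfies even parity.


Number of 1s: 4

Yes, parity is correct (4 ones)


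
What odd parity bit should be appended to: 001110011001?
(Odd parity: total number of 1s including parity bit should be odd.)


Number of 1s in data: 6
Parity bit: 1

1


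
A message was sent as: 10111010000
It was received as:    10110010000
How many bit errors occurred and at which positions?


XOR: 00001000000

1 error(s) at position(s): 4


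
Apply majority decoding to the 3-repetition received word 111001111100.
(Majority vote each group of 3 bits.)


Groups: 111, 001, 111, 100
Majority votes: 1010

1010


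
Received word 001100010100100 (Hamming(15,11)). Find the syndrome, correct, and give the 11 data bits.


Syndrome = 8: error at position 8

Data: 10000100100 (corrected bit 8)


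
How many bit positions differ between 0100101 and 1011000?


XOR: 1111101
Count of 1s: 6

6


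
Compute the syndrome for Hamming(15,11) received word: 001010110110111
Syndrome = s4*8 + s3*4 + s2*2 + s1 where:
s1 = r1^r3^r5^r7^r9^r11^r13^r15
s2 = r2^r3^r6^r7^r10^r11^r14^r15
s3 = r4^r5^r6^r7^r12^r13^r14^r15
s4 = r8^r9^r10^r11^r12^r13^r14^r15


s1=0, s2=0, s3=1, s4=0

Syndrome = 4 (error at position 4)


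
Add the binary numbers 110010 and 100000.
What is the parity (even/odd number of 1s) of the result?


110010 = 50
100000 = 32
Sum = 82 = 1010010
1s count = 3

odd parity (3 ones in 1010010)


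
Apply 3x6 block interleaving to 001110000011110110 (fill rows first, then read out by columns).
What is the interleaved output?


Matrix:
  001110
  000011
  110110
Read columns: 001001100101111010

001001100101111010


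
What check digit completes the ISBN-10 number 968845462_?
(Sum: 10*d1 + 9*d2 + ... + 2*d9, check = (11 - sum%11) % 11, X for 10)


Weighted sum: 351
351 mod 11 = 10

Check digit: 1


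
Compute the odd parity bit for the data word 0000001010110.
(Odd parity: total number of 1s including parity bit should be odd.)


Number of 1s in data: 4
Parity bit: 1

1


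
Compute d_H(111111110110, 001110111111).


XOR: 110001001001
Count of 1s: 5

5


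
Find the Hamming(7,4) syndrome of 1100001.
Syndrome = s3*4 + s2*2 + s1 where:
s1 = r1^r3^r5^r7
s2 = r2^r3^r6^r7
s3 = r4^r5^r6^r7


s1=0, s2=0, s3=1

Syndrome = 4 (error at position 4)


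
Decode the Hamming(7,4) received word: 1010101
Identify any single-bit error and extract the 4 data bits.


Syndrome = 0: no error detected

Data: 1101 (no errors)


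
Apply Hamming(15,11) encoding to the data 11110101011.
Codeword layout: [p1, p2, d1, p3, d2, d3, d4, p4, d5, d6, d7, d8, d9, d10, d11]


Parity bits: p1=0, p2=0, p3=0, p4=0

001011100101011


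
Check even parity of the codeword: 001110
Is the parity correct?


Number of 1s: 3

No, parity error (3 ones)


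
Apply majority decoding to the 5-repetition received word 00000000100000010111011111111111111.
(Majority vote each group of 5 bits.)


Groups: 00000, 00010, 00000, 10111, 01111, 11111, 11111
Majority votes: 0001111

0001111


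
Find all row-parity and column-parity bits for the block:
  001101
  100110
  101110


Row parities: 110
Column parities: 000101

Row P: 110, Col P: 000101, Corner: 0


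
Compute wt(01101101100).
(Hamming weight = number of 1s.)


Counting 1s in 01101101100

6


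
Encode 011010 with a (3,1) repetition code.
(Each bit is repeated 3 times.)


Each bit -> 3 copies

000111111000111000


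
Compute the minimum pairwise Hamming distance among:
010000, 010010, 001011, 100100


Comparing all pairs, minimum distance: 1
Can detect 0 errors, correct 0 errors

1


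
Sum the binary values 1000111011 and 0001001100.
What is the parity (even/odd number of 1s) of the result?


1000111011 = 571
0001001100 = 76
Sum = 647 = 1010000111
1s count = 5

odd parity (5 ones in 1010000111)


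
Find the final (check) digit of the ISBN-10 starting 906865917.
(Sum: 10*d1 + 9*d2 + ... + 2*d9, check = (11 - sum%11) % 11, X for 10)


Weighted sum: 308
308 mod 11 = 0

Check digit: 0


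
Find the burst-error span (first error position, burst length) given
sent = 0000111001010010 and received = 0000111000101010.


XOR: 0000000001111000

Burst at position 9, length 4


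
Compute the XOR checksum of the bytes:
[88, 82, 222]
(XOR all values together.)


XOR chain: 88 ^ 82 ^ 222 = 212

212


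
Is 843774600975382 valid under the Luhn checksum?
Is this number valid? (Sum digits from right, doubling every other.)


Luhn sum = 74
74 mod 10 = 4

Invalid (Luhn sum mod 10 = 4)


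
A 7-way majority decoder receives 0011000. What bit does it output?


Ones: 2 out of 7
Threshold: 4

0 (2/7 voted 1)


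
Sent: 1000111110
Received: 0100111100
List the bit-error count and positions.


XOR: 1100000010

3 error(s) at position(s): 0, 1, 8


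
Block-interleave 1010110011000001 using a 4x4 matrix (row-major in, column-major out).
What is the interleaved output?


Matrix:
  1010
  1100
  1100
  0001
Read columns: 1110011010000001

1110011010000001


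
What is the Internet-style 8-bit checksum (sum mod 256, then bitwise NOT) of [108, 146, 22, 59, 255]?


Sum = 590 mod 256 = 78
Complement = 177

177


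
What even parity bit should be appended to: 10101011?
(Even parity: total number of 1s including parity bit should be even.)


Number of 1s in data: 5
Parity bit: 1

1


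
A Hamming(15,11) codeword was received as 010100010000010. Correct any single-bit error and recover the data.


Syndrome = 0: no error detected

Data: 00000000010 (no errors)


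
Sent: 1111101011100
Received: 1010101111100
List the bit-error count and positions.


XOR: 0101000100000

3 error(s) at position(s): 1, 3, 7


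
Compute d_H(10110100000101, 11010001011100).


XOR: 01100101011001
Count of 1s: 7

7


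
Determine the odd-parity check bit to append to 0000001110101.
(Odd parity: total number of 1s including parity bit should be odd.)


Number of 1s in data: 5
Parity bit: 0

0


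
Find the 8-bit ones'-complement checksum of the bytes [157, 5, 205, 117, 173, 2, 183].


Sum = 842 mod 256 = 74
Complement = 181

181


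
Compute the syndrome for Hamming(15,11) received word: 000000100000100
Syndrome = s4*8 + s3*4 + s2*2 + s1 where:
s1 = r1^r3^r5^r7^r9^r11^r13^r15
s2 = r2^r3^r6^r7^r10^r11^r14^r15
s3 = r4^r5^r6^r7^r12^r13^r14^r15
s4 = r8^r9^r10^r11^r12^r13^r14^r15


s1=0, s2=1, s3=0, s4=1

Syndrome = 10 (error at position 10)


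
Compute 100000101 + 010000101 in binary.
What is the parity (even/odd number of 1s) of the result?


100000101 = 261
010000101 = 133
Sum = 394 = 110001010
1s count = 4

even parity (4 ones in 110001010)


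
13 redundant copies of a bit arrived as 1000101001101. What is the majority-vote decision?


Ones: 6 out of 13
Threshold: 7

0 (6/13 voted 1)


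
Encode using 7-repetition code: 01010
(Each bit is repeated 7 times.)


Each bit -> 7 copies

00000001111111000000011111110000000


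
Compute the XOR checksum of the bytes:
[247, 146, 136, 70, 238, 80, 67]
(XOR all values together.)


XOR chain: 247 ^ 146 ^ 136 ^ 70 ^ 238 ^ 80 ^ 67 = 86

86


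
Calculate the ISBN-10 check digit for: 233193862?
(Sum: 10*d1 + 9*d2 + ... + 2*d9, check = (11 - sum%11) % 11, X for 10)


Weighted sum: 201
201 mod 11 = 3

Check digit: 8


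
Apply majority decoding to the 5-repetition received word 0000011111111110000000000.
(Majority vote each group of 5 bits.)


Groups: 00000, 11111, 11111, 00000, 00000
Majority votes: 01100

01100


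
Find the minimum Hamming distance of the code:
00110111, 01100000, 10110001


Comparing all pairs, minimum distance: 3
Can detect 2 errors, correct 1 errors

3


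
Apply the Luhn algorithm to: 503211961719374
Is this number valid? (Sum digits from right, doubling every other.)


Luhn sum = 55
55 mod 10 = 5

Invalid (Luhn sum mod 10 = 5)


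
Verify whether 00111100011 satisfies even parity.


Number of 1s: 6

Yes, parity is correct (6 ones)


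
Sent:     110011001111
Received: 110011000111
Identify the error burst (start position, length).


XOR: 000000001000

Burst at position 8, length 1


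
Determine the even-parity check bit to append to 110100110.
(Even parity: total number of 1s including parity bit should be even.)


Number of 1s in data: 5
Parity bit: 1

1


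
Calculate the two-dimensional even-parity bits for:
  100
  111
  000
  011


Row parities: 1100
Column parities: 000

Row P: 1100, Col P: 000, Corner: 0


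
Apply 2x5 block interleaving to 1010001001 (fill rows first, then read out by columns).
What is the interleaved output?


Matrix:
  10100
  01001
Read columns: 1001100001

1001100001


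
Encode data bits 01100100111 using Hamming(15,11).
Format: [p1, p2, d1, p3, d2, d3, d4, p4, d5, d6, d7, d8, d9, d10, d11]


Parity bits: p1=1, p2=0, p3=1, p4=0

100111000100111


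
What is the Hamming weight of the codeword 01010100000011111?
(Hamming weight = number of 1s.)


Counting 1s in 01010100000011111

8


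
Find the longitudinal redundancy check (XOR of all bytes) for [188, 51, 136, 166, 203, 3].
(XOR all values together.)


XOR chain: 188 ^ 51 ^ 136 ^ 166 ^ 203 ^ 3 = 105

105


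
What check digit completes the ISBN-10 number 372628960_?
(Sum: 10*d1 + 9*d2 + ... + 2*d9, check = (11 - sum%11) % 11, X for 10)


Weighted sum: 257
257 mod 11 = 4

Check digit: 7


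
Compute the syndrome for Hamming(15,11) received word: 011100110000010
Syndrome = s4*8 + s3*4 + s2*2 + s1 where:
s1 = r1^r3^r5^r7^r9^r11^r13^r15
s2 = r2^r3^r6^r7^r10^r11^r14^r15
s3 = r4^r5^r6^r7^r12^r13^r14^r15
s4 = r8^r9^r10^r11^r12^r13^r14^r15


s1=0, s2=0, s3=1, s4=0

Syndrome = 4 (error at position 4)


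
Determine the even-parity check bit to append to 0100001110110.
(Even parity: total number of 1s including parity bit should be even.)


Number of 1s in data: 6
Parity bit: 0

0


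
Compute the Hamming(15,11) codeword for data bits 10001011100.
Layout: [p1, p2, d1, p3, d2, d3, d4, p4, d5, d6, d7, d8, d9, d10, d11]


Parity bits: p1=0, p2=0, p3=0, p4=0

001000001011100


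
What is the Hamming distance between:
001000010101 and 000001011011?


XOR: 001001001110
Count of 1s: 5

5


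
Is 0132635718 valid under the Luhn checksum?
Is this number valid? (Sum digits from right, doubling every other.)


Luhn sum = 33
33 mod 10 = 3

Invalid (Luhn sum mod 10 = 3)


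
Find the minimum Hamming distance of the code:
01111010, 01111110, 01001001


Comparing all pairs, minimum distance: 1
Can detect 0 errors, correct 0 errors

1


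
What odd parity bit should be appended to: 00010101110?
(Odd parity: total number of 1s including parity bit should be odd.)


Number of 1s in data: 5
Parity bit: 0

0


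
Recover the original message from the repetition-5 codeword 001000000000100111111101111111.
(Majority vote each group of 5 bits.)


Groups: 00100, 00000, 00100, 11111, 11011, 11111
Majority votes: 000111

000111


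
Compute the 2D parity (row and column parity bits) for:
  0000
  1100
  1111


Row parities: 000
Column parities: 0011

Row P: 000, Col P: 0011, Corner: 0


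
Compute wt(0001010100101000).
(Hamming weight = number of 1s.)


Counting 1s in 0001010100101000

5


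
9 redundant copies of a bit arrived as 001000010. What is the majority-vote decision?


Ones: 2 out of 9
Threshold: 5

0 (2/9 voted 1)


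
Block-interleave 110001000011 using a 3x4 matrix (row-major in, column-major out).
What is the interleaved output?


Matrix:
  1100
  0100
  0011
Read columns: 100110001001

100110001001


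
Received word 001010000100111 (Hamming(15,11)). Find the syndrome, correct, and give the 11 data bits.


Syndrome = 0: no error detected

Data: 11000100111 (no errors)


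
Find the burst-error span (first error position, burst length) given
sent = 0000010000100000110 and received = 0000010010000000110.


XOR: 0000000010100000000

Burst at position 8, length 3


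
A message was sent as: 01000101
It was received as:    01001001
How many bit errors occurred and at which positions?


XOR: 00001100

2 error(s) at position(s): 4, 5


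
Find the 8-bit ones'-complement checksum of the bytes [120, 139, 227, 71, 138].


Sum = 695 mod 256 = 183
Complement = 72

72


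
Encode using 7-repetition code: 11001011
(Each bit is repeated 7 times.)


Each bit -> 7 copies

11111111111111000000000000001111111000000011111111111111


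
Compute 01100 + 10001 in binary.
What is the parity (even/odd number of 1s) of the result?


01100 = 12
10001 = 17
Sum = 29 = 11101
1s count = 4

even parity (4 ones in 11101)


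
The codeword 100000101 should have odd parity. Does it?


Number of 1s: 3

Yes, parity is correct (3 ones)


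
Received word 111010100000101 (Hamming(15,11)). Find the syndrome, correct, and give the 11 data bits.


Syndrome = 0: no error detected

Data: 11010000101 (no errors)


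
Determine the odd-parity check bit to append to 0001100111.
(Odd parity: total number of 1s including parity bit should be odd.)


Number of 1s in data: 5
Parity bit: 0

0


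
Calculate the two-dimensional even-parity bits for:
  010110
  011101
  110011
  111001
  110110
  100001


Row parities: 100000
Column parities: 010110

Row P: 100000, Col P: 010110, Corner: 1


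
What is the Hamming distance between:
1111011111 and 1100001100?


XOR: 0011010011
Count of 1s: 5

5


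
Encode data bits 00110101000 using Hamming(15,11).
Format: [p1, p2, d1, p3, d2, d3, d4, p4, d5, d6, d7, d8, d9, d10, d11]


Parity bits: p1=1, p2=1, p3=1, p4=0

110101100101000


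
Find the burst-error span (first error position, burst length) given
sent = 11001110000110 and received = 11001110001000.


XOR: 00000000001110

Burst at position 10, length 3


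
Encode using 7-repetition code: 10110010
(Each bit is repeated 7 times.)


Each bit -> 7 copies

11111110000000111111111111110000000000000011111110000000


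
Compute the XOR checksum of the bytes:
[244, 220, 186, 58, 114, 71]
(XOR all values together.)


XOR chain: 244 ^ 220 ^ 186 ^ 58 ^ 114 ^ 71 = 157

157


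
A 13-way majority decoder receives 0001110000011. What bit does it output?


Ones: 5 out of 13
Threshold: 7

0 (5/13 voted 1)


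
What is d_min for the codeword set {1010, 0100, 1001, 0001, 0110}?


Comparing all pairs, minimum distance: 1
Can detect 0 errors, correct 0 errors

1


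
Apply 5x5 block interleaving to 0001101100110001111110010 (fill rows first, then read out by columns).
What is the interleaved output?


Matrix:
  00011
  01100
  11000
  11111
  10010
Read columns: 0011101110010101001110010

0011101110010101001110010


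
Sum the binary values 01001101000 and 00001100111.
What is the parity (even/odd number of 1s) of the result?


01001101000 = 616
00001100111 = 103
Sum = 719 = 1011001111
1s count = 7

odd parity (7 ones in 1011001111)


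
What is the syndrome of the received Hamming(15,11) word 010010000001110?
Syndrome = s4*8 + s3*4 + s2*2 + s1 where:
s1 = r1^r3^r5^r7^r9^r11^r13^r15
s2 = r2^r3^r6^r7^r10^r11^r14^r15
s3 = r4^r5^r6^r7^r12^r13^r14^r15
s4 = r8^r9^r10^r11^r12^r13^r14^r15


s1=0, s2=0, s3=0, s4=1

Syndrome = 8 (error at position 8)


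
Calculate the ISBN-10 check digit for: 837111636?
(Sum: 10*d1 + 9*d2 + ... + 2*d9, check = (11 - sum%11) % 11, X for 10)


Weighted sum: 226
226 mod 11 = 6

Check digit: 5


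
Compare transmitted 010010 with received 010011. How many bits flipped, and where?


XOR: 000001

1 error(s) at position(s): 5


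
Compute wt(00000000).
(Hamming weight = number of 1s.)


Counting 1s in 00000000

0


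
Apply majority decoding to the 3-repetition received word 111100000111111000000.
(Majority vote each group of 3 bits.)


Groups: 111, 100, 000, 111, 111, 000, 000
Majority votes: 1001100

1001100


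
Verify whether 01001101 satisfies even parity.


Number of 1s: 4

Yes, parity is correct (4 ones)


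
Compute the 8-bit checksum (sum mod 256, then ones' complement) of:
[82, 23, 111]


Sum = 216 mod 256 = 216
Complement = 39

39


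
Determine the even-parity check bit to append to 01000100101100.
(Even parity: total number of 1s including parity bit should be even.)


Number of 1s in data: 5
Parity bit: 1

1


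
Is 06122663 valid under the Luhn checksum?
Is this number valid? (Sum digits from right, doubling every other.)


Luhn sum = 26
26 mod 10 = 6

Invalid (Luhn sum mod 10 = 6)


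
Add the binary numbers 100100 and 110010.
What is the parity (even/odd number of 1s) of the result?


100100 = 36
110010 = 50
Sum = 86 = 1010110
1s count = 4

even parity (4 ones in 1010110)


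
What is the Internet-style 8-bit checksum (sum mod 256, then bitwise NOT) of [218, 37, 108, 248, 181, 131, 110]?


Sum = 1033 mod 256 = 9
Complement = 246

246


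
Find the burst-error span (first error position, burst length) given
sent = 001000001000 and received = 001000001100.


XOR: 000000000100

Burst at position 9, length 1


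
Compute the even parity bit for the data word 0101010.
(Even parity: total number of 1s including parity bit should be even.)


Number of 1s in data: 3
Parity bit: 1

1


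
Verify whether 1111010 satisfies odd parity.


Number of 1s: 5

Yes, parity is correct (5 ones)


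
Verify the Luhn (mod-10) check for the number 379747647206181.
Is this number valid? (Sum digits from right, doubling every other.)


Luhn sum = 68
68 mod 10 = 8

Invalid (Luhn sum mod 10 = 8)


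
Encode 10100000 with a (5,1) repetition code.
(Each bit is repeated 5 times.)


Each bit -> 5 copies

1111100000111110000000000000000000000000


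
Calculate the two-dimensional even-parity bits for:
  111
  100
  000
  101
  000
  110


Row parities: 110000
Column parities: 000

Row P: 110000, Col P: 000, Corner: 0


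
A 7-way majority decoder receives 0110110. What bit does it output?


Ones: 4 out of 7
Threshold: 4

1 (4/7 voted 1)


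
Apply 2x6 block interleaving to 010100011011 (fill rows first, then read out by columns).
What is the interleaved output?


Matrix:
  010100
  011011
Read columns: 001101100101

001101100101


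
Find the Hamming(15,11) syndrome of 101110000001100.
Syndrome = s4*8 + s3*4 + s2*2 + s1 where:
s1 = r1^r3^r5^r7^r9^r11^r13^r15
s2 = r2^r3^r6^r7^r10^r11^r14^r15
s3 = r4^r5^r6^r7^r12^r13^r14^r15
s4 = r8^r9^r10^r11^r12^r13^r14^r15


s1=0, s2=1, s3=0, s4=0

Syndrome = 2 (error at position 2)


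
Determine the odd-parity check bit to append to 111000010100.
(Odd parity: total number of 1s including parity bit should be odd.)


Number of 1s in data: 5
Parity bit: 0

0


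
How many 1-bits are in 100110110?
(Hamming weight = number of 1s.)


Counting 1s in 100110110

5


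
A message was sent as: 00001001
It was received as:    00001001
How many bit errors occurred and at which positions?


XOR: 00000000

0 errors (received matches sent)
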